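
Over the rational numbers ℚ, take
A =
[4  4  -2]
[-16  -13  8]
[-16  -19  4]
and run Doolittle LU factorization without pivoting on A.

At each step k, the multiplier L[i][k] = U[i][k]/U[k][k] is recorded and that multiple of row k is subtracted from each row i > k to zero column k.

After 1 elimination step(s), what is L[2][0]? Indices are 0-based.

L[2][0] = -4

k=0: U[0][0]=4
  eliminate (1,0): mult=-4, new row 1: (0, 3, 0); set L[1][0]=-4
  eliminate (2,0): mult=-4, new row 2: (0, -3, -4); set L[2][0]=-4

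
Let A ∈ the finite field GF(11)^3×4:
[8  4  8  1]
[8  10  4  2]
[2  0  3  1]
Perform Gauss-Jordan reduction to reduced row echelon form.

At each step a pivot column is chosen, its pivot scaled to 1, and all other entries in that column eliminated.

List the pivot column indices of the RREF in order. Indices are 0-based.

pivot(0,0)=8: scale R0 → (1, 6, 1, 7)
  clear (1,0): R1 −= (8)R0 → (0, 6, 7, 1)
  clear (2,0): R2 −= (2)R0 → (0, 10, 1, 9)
pivot(1,1)=6: scale R1 → (0, 1, 3, 2)
  clear (0,1): R0 −= (6)R1 → (1, 0, 5, 6)
  clear (2,1): R2 −= (10)R1 → (0, 0, 4, 0)
pivot(2,2)=4: scale R2 → (0, 0, 1, 0)
  clear (0,2): R0 −= (5)R2 → (1, 0, 0, 6)
  clear (1,2): R1 −= (3)R2 → (0, 1, 0, 2)

pivot columns: 0, 1, 2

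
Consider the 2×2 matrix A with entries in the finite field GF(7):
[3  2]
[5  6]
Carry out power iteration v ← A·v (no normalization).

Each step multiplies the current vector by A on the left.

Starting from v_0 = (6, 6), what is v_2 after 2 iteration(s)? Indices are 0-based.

v_0 = (6, 6).
v_1 = A·v_0 = (2, 3).
v_2 = A·v_1 = (5, 0).

v_2 = (5, 0)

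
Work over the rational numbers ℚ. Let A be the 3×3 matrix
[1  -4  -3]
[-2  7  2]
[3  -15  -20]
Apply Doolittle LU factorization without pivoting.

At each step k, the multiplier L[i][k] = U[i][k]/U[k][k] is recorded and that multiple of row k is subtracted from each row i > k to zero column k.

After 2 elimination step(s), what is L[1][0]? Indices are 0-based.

L[1][0] = -2

Step 1: pivot at (0,0) is 1.
  row1 ← row1 − (-2)·row0  ⇒  L[1][0]=-2, U row1=(0, -1, -4)
  row2 ← row2 − (3)·row0  ⇒  L[2][0]=3, U row2=(0, -3, -11)
Step 2: pivot at (1,1) is -1.
  row2 ← row2 − (3)·row1  ⇒  L[2][1]=3, U row2=(0, 0, 1)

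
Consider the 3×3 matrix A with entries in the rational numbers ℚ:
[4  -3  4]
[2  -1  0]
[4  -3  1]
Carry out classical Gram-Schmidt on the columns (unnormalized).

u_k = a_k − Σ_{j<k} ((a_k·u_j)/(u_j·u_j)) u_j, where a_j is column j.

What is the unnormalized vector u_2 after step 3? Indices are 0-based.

Step 1: u_0 = a_0 = (4, 2, 4).
Step 2: u_1 = a_1 − (-13/18)·u_0 = (-1/9, 4/9, -1/9).
Step 3: u_2 = a_2 − (5/9)·u_0 − (-5/2)·u_1 = (3/2, 0, -3/2).

u_2 = (3/2, 0, -3/2)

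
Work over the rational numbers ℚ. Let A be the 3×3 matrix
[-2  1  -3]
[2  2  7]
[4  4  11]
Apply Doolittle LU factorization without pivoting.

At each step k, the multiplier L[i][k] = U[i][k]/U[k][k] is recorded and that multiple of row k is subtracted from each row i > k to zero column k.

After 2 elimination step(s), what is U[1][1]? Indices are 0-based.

U[1][1] = 3

[col 0] pivot -2
  R1 -= -1*R0 → (0, 3, 4)  (L[1][0] := -1)
  R2 -= -2*R0 → (0, 6, 5)  (L[2][0] := -2)
[col 1] pivot 3
  R2 -= 2*R1 → (0, 0, -3)  (L[2][1] := 2)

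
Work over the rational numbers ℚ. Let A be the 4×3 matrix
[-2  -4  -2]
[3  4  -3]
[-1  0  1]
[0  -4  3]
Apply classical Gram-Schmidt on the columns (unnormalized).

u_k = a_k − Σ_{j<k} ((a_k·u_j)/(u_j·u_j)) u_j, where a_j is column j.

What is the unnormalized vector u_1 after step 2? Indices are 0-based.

u_1 = (-8/7, -2/7, 10/7, -4)

Step 1: u_0 = a_0 = (-2, 3, -1, 0).
Step 2: u_1 = a_1 − (10/7)·u_0 = (-8/7, -2/7, 10/7, -4).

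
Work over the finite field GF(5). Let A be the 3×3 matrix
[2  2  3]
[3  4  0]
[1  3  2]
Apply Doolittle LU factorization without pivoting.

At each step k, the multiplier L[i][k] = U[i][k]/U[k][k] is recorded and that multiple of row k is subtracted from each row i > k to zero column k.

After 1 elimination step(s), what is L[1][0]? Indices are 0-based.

L[1][0] = 4

k=0: U[0][0]=2
  eliminate (1,0): mult=4, new row 1: (0, 1, 3); set L[1][0]=4
  eliminate (2,0): mult=3, new row 2: (0, 2, 3); set L[2][0]=3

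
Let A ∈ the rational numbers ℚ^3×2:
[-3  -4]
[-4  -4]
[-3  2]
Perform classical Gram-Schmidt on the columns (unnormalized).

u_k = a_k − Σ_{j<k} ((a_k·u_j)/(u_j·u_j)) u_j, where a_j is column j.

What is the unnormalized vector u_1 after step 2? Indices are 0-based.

Step 1: u_0 = a_0 = (-3, -4, -3).
Step 2: u_1 = a_1 − (11/17)·u_0 = (-35/17, -24/17, 67/17).

u_1 = (-35/17, -24/17, 67/17)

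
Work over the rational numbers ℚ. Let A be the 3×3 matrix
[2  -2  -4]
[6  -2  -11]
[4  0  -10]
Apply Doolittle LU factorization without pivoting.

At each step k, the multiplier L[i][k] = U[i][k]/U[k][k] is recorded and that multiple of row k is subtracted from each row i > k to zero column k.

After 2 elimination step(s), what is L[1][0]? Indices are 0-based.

Step 1: pivot at (0,0) is 2.
  row1 ← row1 − (3)·row0  ⇒  L[1][0]=3, U row1=(0, 4, 1)
  row2 ← row2 − (2)·row0  ⇒  L[2][0]=2, U row2=(0, 4, -2)
Step 2: pivot at (1,1) is 4.
  row2 ← row2 − (1)·row1  ⇒  L[2][1]=1, U row2=(0, 0, -3)

L[1][0] = 3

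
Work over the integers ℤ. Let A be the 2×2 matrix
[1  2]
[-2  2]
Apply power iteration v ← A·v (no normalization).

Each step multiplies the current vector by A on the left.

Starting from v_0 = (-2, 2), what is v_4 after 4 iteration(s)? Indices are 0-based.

v_0 = (-2, 2).
v_1 = A·v_0 = (2, 8).
v_2 = A·v_1 = (18, 12).
v_3 = A·v_2 = (42, -12).
v_4 = A·v_3 = (18, -108).

v_4 = (18, -108)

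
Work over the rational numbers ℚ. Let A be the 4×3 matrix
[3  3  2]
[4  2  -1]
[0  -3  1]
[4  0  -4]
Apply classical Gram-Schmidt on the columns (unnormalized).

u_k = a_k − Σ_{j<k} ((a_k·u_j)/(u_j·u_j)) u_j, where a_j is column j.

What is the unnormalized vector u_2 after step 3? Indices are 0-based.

Step 1: u_0 = a_0 = (3, 4, 0, 4).
Step 2: u_1 = a_1 − (17/41)·u_0 = (72/41, 14/41, -3, -68/41).
Step 3: u_2 = a_2 − (-14/41)·u_0 − (279/613)·u_1 = (1364/613, 129/613, 1450/613, -1152/613).

u_2 = (1364/613, 129/613, 1450/613, -1152/613)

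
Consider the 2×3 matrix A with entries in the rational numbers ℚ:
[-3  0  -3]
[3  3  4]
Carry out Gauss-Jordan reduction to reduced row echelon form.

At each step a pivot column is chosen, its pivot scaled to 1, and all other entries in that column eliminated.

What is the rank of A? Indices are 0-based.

step 1: normalize row 0 (÷-3) = (1, 0, 1)
  row 1: subtract 3×row0 = (0, 3, 1)
step 2: normalize row 1 (÷3) = (0, 1, 1/3)

rank = 2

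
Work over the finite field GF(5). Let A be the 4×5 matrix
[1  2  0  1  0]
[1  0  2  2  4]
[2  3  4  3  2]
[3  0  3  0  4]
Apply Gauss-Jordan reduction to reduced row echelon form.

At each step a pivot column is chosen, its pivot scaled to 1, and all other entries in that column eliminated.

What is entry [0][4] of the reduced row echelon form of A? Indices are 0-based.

M[0][4] = 4

step 1: normalize row 0 (÷1) = (1, 2, 0, 1, 0)
  row 1: subtract 1×row0 = (0, 3, 2, 1, 4)
  row 2: subtract 2×row0 = (0, 4, 4, 1, 2)
  row 3: subtract 3×row0 = (0, 4, 3, 2, 4)
step 2: normalize row 1 (÷3) = (0, 1, 4, 2, 3)
  row 0: subtract 2×row1 = (1, 0, 2, 2, 4)
  row 2: subtract 4×row1 = (0, 0, 3, 3, 0)
  row 3: subtract 4×row1 = (0, 0, 2, 4, 2)
step 3: normalize row 2 (÷3) = (0, 0, 1, 1, 0)
  row 0: subtract 2×row2 = (1, 0, 0, 0, 4)
  row 1: subtract 4×row2 = (0, 1, 0, 3, 3)
  row 3: subtract 2×row2 = (0, 0, 0, 2, 2)
step 4: normalize row 3 (÷2) = (0, 0, 0, 1, 1)
  row 1: subtract 3×row3 = (0, 1, 0, 0, 0)
  row 2: subtract 1×row3 = (0, 0, 1, 0, 4)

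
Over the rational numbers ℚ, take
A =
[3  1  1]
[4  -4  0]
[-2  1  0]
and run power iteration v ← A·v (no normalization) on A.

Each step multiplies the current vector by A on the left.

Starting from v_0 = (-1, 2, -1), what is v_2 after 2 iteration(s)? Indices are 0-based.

v_0 = (-1, 2, -1).
v_1 = A·v_0 = (-2, -12, 4).
v_2 = A·v_1 = (-14, 40, -8).

v_2 = (-14, 40, -8)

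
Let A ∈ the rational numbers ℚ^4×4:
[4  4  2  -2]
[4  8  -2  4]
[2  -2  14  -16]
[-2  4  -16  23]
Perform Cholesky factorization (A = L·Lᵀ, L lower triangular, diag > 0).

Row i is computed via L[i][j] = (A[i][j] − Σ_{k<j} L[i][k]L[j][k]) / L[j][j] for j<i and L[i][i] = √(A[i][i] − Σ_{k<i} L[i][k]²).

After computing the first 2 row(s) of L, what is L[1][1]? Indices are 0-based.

L[1][1] = 2

Step 1: L[0][0] = √(4) = 2.
  L[1][0] = (4) / L[0][0] = 2.
Step 2: L[1][1] = √(4) = 2.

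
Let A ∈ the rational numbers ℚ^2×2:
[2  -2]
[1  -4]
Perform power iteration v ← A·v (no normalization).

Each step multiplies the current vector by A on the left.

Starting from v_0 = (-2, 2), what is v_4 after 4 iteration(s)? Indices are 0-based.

v_0 = (-2, 2).
v_1 = A·v_0 = (-8, -10).
v_2 = A·v_1 = (4, 32).
v_3 = A·v_2 = (-56, -124).
v_4 = A·v_3 = (136, 440).

v_4 = (136, 440)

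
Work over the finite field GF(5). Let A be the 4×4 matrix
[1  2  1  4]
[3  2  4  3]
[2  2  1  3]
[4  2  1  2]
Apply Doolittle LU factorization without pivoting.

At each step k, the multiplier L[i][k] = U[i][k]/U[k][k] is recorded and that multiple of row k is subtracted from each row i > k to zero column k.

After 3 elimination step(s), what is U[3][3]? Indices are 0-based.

k=0: U[0][0]=1
  eliminate (1,0): mult=3, new row 1: (0, 1, 1, 1); set L[1][0]=3
  eliminate (2,0): mult=2, new row 2: (0, 3, 4, 0); set L[2][0]=2
  eliminate (3,0): mult=4, new row 3: (0, 4, 2, 1); set L[3][0]=4
k=1: U[1][1]=1
  eliminate (2,1): mult=3, new row 2: (0, 0, 1, 2); set L[2][1]=3
  eliminate (3,1): mult=4, new row 3: (0, 0, 3, 2); set L[3][1]=4
k=2: U[2][2]=1
  eliminate (3,2): mult=3, new row 3: (0, 0, 0, 1); set L[3][2]=3

U[3][3] = 1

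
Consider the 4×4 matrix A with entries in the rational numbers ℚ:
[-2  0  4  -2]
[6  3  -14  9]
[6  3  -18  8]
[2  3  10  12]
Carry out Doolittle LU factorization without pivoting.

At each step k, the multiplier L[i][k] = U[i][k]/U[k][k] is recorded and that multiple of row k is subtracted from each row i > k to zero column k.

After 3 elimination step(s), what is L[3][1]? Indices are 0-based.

L[3][1] = 1

k=0: U[0][0]=-2
  eliminate (1,0): mult=-3, new row 1: (0, 3, -2, 3); set L[1][0]=-3
  eliminate (2,0): mult=-3, new row 2: (0, 3, -6, 2); set L[2][0]=-3
  eliminate (3,0): mult=-1, new row 3: (0, 3, 14, 10); set L[3][0]=-1
k=1: U[1][1]=3
  eliminate (2,1): mult=1, new row 2: (0, 0, -4, -1); set L[2][1]=1
  eliminate (3,1): mult=1, new row 3: (0, 0, 16, 7); set L[3][1]=1
k=2: U[2][2]=-4
  eliminate (3,2): mult=-4, new row 3: (0, 0, 0, 3); set L[3][2]=-4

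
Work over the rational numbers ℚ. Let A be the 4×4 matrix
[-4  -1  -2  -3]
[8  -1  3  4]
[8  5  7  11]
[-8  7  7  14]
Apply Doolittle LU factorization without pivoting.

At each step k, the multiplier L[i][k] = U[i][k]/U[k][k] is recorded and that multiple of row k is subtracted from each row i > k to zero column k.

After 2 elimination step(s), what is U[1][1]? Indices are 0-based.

Step 1: pivot at (0,0) is -4.
  row1 ← row1 − (-2)·row0  ⇒  L[1][0]=-2, U row1=(0, -3, -1, -2)
  row2 ← row2 − (-2)·row0  ⇒  L[2][0]=-2, U row2=(0, 3, 3, 5)
  row3 ← row3 − (2)·row0  ⇒  L[3][0]=2, U row3=(0, 9, 11, 20)
Step 2: pivot at (1,1) is -3.
  row2 ← row2 − (-1)·row1  ⇒  L[2][1]=-1, U row2=(0, 0, 2, 3)
  row3 ← row3 − (-3)·row1  ⇒  L[3][1]=-3, U row3=(0, 0, 8, 14)

U[1][1] = -3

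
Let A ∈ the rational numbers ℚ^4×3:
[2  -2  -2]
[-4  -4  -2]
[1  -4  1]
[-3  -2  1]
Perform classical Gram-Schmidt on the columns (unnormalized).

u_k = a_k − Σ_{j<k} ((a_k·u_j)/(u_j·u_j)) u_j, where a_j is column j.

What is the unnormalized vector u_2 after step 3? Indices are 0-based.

u_2 = (-424/251, -354/251, 404/251, 324/251)

Step 1: u_0 = a_0 = (2, -4, 1, -3).
Step 2: u_1 = a_1 − (7/15)·u_0 = (-44/15, -32/15, -67/15, -3/5).
Step 3: u_2 = a_2 − (1/15)·u_0 − (38/251)·u_1 = (-424/251, -354/251, 404/251, 324/251).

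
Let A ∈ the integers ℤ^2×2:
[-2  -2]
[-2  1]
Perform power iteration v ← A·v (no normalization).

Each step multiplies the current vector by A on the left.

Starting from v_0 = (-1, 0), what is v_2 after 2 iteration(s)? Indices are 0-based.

v_2 = (-8, -2)

v_0 = (-1, 0).
v_1 = A·v_0 = (2, 2).
v_2 = A·v_1 = (-8, -2).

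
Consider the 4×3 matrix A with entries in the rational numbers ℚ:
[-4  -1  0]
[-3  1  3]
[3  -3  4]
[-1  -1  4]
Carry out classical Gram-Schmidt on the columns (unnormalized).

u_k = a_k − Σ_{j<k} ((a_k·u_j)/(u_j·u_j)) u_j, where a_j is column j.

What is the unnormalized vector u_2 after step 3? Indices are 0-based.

u_2 = (-874/371, 1266/371, 407/371, 919/371)

Step 1: u_0 = a_0 = (-4, -3, 3, -1).
Step 2: u_1 = a_1 − (-1/5)·u_0 = (-9/5, 2/5, -12/5, -6/5).
Step 3: u_2 = a_2 − (-1/35)·u_0 − (-66/53)·u_1 = (-874/371, 1266/371, 407/371, 919/371).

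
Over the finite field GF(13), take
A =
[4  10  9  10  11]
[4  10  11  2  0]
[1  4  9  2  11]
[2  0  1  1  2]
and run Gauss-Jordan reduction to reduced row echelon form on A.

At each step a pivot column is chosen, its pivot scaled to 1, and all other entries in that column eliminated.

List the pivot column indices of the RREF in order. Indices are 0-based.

pivot columns: 0, 1, 2, 3

step 1: normalize row 0 (÷4) = (1, 9, 12, 9, 6)
  row 1: subtract 4×row0 = (0, 0, 2, 5, 2)
  row 2: subtract 1×row0 = (0, 8, 10, 6, 5)
  row 3: subtract 2×row0 = (0, 8, 3, 9, 3)
step 2: exchange rows 1,2
step 2: normalize row 1 (÷8) = (0, 1, 11, 4, 12)
  row 0: subtract 9×row1 = (1, 0, 4, 12, 2)
  row 3: subtract 8×row1 = (0, 0, 6, 3, 11)
step 3: normalize row 2 (÷2) = (0, 0, 1, 9, 1)
  row 0: subtract 4×row2 = (1, 0, 0, 2, 11)
  row 1: subtract 11×row2 = (0, 1, 0, 9, 1)
  row 3: subtract 6×row2 = (0, 0, 0, 1, 5)
step 4: normalize row 3 (÷1) = (0, 0, 0, 1, 5)
  row 0: subtract 2×row3 = (1, 0, 0, 0, 1)
  row 1: subtract 9×row3 = (0, 1, 0, 0, 8)
  row 2: subtract 9×row3 = (0, 0, 1, 0, 8)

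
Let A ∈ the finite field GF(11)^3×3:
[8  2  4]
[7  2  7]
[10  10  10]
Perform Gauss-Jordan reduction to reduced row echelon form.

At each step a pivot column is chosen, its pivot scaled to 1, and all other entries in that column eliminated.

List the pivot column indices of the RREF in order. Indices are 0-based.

pivot columns: 0, 1, 2

[1] R0 /= 8  ⇒  (1, 3, 6)
     R1 -= 7·R0  ⇒  (0, 3, 9)
     R2 -= 10·R0  ⇒  (0, 2, 5)
[2] R1 /= 3  ⇒  (0, 1, 3)
     R0 -= 3·R1  ⇒  (1, 0, 8)
     R2 -= 2·R1  ⇒  (0, 0, 10)
[3] R2 /= 10  ⇒  (0, 0, 1)
     R0 -= 8·R2  ⇒  (1, 0, 0)
     R1 -= 3·R2  ⇒  (0, 1, 0)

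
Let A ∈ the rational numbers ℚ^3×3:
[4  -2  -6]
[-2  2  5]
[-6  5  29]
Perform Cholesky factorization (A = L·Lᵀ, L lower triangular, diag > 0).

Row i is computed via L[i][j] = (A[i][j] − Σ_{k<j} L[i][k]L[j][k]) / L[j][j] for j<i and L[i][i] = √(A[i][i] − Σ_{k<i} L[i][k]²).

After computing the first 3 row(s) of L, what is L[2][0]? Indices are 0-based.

Step 1: L[0][0] = √(4) = 2.
  L[1][0] = (-2) / L[0][0] = -1.
Step 2: L[1][1] = √(1) = 1.
  L[2][0] = (-6) / L[0][0] = -3.
  L[2][1] = (2) / L[1][1] = 2.
Step 3: L[2][2] = √(16) = 4.

L[2][0] = -3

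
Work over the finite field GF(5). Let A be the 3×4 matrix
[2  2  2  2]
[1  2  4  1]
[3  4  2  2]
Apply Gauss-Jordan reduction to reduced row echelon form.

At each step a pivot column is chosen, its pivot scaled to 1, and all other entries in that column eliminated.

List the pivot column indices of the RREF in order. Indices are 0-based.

pivot(0,0)=2: scale R0 → (1, 1, 1, 1)
  clear (1,0): R1 −= (1)R0 → (0, 1, 3, 0)
  clear (2,0): R2 −= (3)R0 → (0, 1, 4, 4)
pivot(1,1)=1: scale R1 → (0, 1, 3, 0)
  clear (0,1): R0 −= (1)R1 → (1, 0, 3, 1)
  clear (2,1): R2 −= (1)R1 → (0, 0, 1, 4)
pivot(2,2)=1: scale R2 → (0, 0, 1, 4)
  clear (0,2): R0 −= (3)R2 → (1, 0, 0, 4)
  clear (1,2): R1 −= (3)R2 → (0, 1, 0, 3)

pivot columns: 0, 1, 2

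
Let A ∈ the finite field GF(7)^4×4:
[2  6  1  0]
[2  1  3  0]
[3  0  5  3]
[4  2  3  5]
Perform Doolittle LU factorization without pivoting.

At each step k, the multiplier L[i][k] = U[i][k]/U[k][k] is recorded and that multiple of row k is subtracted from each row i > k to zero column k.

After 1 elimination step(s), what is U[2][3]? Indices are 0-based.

U[2][3] = 3

k=0: U[0][0]=2
  eliminate (1,0): mult=1, new row 1: (0, 2, 2, 0); set L[1][0]=1
  eliminate (2,0): mult=5, new row 2: (0, 5, 0, 3); set L[2][0]=5
  eliminate (3,0): mult=2, new row 3: (0, 4, 1, 5); set L[3][0]=2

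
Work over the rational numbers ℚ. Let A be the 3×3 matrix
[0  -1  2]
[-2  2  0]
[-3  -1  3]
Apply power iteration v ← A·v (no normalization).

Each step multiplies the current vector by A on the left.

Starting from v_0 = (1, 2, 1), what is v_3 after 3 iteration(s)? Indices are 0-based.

v_0 = (1, 2, 1).
v_1 = A·v_0 = (0, 2, -2).
v_2 = A·v_1 = (-6, 4, -8).
v_3 = A·v_2 = (-20, 20, -10).

v_3 = (-20, 20, -10)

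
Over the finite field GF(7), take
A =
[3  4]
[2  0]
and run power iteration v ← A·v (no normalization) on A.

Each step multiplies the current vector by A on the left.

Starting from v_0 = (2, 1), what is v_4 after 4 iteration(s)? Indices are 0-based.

v_0 = (2, 1).
v_1 = A·v_0 = (3, 4).
v_2 = A·v_1 = (4, 6).
v_3 = A·v_2 = (1, 1).
v_4 = A·v_3 = (0, 2).

v_4 = (0, 2)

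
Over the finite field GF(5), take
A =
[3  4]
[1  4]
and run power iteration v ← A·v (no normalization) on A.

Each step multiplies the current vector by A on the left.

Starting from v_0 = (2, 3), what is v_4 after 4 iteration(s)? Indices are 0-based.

v_0 = (2, 3).
v_1 = A·v_0 = (3, 4).
v_2 = A·v_1 = (0, 4).
v_3 = A·v_2 = (1, 1).
v_4 = A·v_3 = (2, 0).

v_4 = (2, 0)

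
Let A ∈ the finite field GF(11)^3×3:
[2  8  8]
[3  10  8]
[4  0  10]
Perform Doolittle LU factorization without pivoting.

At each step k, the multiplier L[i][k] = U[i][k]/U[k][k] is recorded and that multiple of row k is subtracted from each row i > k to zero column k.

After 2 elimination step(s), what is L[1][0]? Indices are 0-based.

L[1][0] = 7

k=0: U[0][0]=2
  eliminate (1,0): mult=7, new row 1: (0, 9, 7); set L[1][0]=7
  eliminate (2,0): mult=2, new row 2: (0, 6, 5); set L[2][0]=2
k=1: U[1][1]=9
  eliminate (2,1): mult=8, new row 2: (0, 0, 4); set L[2][1]=8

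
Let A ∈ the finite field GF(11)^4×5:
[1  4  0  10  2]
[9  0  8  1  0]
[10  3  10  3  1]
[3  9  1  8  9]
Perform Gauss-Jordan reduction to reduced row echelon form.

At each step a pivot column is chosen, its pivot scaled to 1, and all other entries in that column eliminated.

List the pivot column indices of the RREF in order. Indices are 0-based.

pivot columns: 0, 1, 2, 3

pivot(0,0)=1: scale R0 → (1, 4, 0, 10, 2)
  clear (1,0): R1 −= (9)R0 → (0, 8, 8, 10, 4)
  clear (2,0): R2 −= (10)R0 → (0, 7, 10, 2, 3)
  clear (3,0): R3 −= (3)R0 → (0, 8, 1, 0, 3)
pivot(1,1)=8: scale R1 → (0, 1, 1, 4, 6)
  clear (0,1): R0 −= (4)R1 → (1, 0, 7, 5, 0)
  clear (2,1): R2 −= (7)R1 → (0, 0, 3, 7, 5)
  clear (3,1): R3 −= (8)R1 → (0, 0, 4, 1, 10)
pivot(2,2)=3: scale R2 → (0, 0, 1, 6, 9)
  clear (0,2): R0 −= (7)R2 → (1, 0, 0, 7, 3)
  clear (1,2): R1 −= (1)R2 → (0, 1, 0, 9, 8)
  clear (3,2): R3 −= (4)R2 → (0, 0, 0, 10, 7)
pivot(3,3)=10: scale R3 → (0, 0, 0, 1, 4)
  clear (0,3): R0 −= (7)R3 → (1, 0, 0, 0, 8)
  clear (1,3): R1 −= (9)R3 → (0, 1, 0, 0, 5)
  clear (2,3): R2 −= (6)R3 → (0, 0, 1, 0, 7)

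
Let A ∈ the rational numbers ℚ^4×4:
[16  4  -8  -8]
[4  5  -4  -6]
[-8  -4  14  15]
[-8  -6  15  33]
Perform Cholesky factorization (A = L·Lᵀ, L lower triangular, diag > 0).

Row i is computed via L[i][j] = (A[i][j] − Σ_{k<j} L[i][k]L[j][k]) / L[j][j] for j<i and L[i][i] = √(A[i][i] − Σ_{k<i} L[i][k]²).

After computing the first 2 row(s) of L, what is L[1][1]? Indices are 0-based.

L[1][1] = 2

Step 1: L[0][0] = √(16) = 4.
  L[1][0] = (4) / L[0][0] = 1.
Step 2: L[1][1] = √(4) = 2.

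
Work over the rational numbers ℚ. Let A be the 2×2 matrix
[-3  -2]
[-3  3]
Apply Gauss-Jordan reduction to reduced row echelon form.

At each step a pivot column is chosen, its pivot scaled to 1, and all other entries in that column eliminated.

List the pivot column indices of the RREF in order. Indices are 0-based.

step 1: normalize row 0 (÷-3) = (1, 2/3)
  row 1: subtract -3×row0 = (0, 5)
step 2: normalize row 1 (÷5) = (0, 1)
  row 0: subtract 2/3×row1 = (1, 0)

pivot columns: 0, 1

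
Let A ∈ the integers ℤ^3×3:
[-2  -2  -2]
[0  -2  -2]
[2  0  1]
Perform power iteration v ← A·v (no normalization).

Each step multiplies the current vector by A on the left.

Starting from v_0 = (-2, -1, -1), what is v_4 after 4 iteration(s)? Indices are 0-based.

v_0 = (-2, -1, -1).
v_1 = A·v_0 = (8, 4, -5).
v_2 = A·v_1 = (-14, 2, 11).
v_3 = A·v_2 = (2, -26, -17).
v_4 = A·v_3 = (82, 86, -13).

v_4 = (82, 86, -13)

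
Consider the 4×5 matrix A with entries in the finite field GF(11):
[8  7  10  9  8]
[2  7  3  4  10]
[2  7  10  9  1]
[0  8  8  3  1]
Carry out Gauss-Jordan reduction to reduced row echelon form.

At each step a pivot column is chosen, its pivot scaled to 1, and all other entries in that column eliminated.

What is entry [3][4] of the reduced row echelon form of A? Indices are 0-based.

step 1: normalize row 0 (÷8) = (1, 5, 4, 8, 1)
  row 1: subtract 2×row0 = (0, 8, 6, 10, 8)
  row 2: subtract 2×row0 = (0, 8, 2, 4, 10)
step 2: normalize row 1 (÷8) = (0, 1, 9, 4, 1)
  row 0: subtract 5×row1 = (1, 0, 3, 10, 7)
  row 2: subtract 8×row1 = (0, 0, 7, 5, 2)
  row 3: subtract 8×row1 = (0, 0, 2, 4, 4)
step 3: normalize row 2 (÷7) = (0, 0, 1, 7, 5)
  row 0: subtract 3×row2 = (1, 0, 0, 0, 3)
  row 1: subtract 9×row2 = (0, 1, 0, 7, 0)
  row 3: subtract 2×row2 = (0, 0, 0, 1, 5)
step 4: normalize row 3 (÷1) = (0, 0, 0, 1, 5)
  row 1: subtract 7×row3 = (0, 1, 0, 0, 9)
  row 2: subtract 7×row3 = (0, 0, 1, 0, 3)

M[3][4] = 5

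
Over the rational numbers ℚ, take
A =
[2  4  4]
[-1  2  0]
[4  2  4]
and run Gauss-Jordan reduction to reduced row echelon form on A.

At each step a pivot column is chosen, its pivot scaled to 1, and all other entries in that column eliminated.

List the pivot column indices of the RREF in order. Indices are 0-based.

step 1: normalize row 0 (÷2) = (1, 2, 2)
  row 1: subtract -1×row0 = (0, 4, 2)
  row 2: subtract 4×row0 = (0, -6, -4)
step 2: normalize row 1 (÷4) = (0, 1, 1/2)
  row 0: subtract 2×row1 = (1, 0, 1)
  row 2: subtract -6×row1 = (0, 0, -1)
step 3: normalize row 2 (÷-1) = (0, 0, 1)
  row 0: subtract 1×row2 = (1, 0, 0)
  row 1: subtract 1/2×row2 = (0, 1, 0)

pivot columns: 0, 1, 2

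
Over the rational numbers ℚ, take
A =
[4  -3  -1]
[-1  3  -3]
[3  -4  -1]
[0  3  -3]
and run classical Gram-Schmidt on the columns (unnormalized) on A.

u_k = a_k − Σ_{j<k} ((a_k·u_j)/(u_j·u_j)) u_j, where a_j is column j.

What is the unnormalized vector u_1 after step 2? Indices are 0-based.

Step 1: u_0 = a_0 = (4, -1, 3, 0).
Step 2: u_1 = a_1 − (-27/26)·u_0 = (15/13, 51/26, -23/26, 3).

u_1 = (15/13, 51/26, -23/26, 3)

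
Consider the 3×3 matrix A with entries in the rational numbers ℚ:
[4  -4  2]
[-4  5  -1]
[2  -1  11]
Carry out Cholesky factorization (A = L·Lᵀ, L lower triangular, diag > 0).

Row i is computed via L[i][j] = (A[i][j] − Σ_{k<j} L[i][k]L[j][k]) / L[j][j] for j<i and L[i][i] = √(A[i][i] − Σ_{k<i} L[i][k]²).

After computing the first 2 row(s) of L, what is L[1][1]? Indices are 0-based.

L[1][1] = 1

Step 1: L[0][0] = √(4) = 2.
  L[1][0] = (-4) / L[0][0] = -2.
Step 2: L[1][1] = √(1) = 1.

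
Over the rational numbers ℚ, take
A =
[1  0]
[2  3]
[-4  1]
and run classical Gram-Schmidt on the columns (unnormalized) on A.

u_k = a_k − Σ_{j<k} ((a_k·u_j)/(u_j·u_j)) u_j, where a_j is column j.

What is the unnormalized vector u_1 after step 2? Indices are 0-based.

u_1 = (-2/21, 59/21, 29/21)

Step 1: u_0 = a_0 = (1, 2, -4).
Step 2: u_1 = a_1 − (2/21)·u_0 = (-2/21, 59/21, 29/21).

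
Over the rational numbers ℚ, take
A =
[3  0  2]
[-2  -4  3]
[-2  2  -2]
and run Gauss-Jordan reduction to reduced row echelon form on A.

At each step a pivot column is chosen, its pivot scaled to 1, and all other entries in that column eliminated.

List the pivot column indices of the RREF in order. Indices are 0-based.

step 1: normalize row 0 (÷3) = (1, 0, 2/3)
  row 1: subtract -2×row0 = (0, -4, 13/3)
  row 2: subtract -2×row0 = (0, 2, -2/3)
step 2: normalize row 1 (÷-4) = (0, 1, -13/12)
  row 2: subtract 2×row1 = (0, 0, 3/2)
step 3: normalize row 2 (÷3/2) = (0, 0, 1)
  row 0: subtract 2/3×row2 = (1, 0, 0)
  row 1: subtract -13/12×row2 = (0, 1, 0)

pivot columns: 0, 1, 2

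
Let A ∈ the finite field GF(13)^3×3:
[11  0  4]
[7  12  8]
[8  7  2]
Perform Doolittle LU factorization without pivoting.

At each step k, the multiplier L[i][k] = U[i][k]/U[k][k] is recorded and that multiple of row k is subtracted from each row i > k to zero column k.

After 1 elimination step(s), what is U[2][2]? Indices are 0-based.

U[2][2] = 5

Step 1: pivot at (0,0) is 11.
  row1 ← row1 − (3)·row0  ⇒  L[1][0]=3, U row1=(0, 12, 9)
  row2 ← row2 − (9)·row0  ⇒  L[2][0]=9, U row2=(0, 7, 5)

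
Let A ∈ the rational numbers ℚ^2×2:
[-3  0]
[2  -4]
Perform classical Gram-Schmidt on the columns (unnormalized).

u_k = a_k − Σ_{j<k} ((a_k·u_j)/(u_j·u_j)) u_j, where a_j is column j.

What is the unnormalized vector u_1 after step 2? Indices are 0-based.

u_1 = (-24/13, -36/13)

Step 1: u_0 = a_0 = (-3, 2).
Step 2: u_1 = a_1 − (-8/13)·u_0 = (-24/13, -36/13).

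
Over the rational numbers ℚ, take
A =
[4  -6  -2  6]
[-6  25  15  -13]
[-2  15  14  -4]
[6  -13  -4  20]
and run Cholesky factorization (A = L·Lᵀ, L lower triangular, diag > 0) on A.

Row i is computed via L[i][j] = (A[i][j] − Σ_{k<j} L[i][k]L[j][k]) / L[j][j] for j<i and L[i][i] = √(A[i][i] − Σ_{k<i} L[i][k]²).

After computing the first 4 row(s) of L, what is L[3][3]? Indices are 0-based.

Step 1: L[0][0] = √(4) = 2.
  L[1][0] = (-6) / L[0][0] = -3.
Step 2: L[1][1] = √(16) = 4.
  L[2][0] = (-2) / L[0][0] = -1.
  L[2][1] = (12) / L[1][1] = 3.
Step 3: L[2][2] = √(4) = 2.
  L[3][0] = (6) / L[0][0] = 3.
  L[3][1] = (-4) / L[1][1] = -1.
  L[3][2] = (2) / L[2][2] = 1.
Step 4: L[3][3] = √(9) = 3.

L[3][3] = 3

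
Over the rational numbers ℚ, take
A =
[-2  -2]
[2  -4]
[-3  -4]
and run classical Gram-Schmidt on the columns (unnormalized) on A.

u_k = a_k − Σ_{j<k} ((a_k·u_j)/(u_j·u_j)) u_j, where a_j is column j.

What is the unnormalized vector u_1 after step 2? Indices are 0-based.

Step 1: u_0 = a_0 = (-2, 2, -3).
Step 2: u_1 = a_1 − (8/17)·u_0 = (-18/17, -84/17, -44/17).

u_1 = (-18/17, -84/17, -44/17)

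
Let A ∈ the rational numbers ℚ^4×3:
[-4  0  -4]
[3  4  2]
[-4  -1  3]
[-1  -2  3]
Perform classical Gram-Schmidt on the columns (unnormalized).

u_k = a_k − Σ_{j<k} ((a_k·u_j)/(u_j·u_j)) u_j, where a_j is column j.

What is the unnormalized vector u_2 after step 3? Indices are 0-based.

Step 1: u_0 = a_0 = (-4, 3, -4, -1).
Step 2: u_1 = a_1 − (3/7)·u_0 = (12/7, 19/7, 5/7, -11/7).
Step 3: u_2 = a_2 − (1/6)·u_0 − (-28/93)·u_1 = (-262/93, 431/186, 361/93, 167/62).

u_2 = (-262/93, 431/186, 361/93, 167/62)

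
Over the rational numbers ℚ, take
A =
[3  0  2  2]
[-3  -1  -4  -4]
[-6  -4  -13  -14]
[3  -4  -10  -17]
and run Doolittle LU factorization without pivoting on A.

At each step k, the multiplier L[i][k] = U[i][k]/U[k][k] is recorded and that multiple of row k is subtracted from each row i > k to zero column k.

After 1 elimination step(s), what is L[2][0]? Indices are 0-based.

L[2][0] = -2

[col 0] pivot 3
  R1 -= -1*R0 → (0, -1, -2, -2)  (L[1][0] := -1)
  R2 -= -2*R0 → (0, -4, -9, -10)  (L[2][0] := -2)
  R3 -= 1*R0 → (0, -4, -12, -19)  (L[3][0] := 1)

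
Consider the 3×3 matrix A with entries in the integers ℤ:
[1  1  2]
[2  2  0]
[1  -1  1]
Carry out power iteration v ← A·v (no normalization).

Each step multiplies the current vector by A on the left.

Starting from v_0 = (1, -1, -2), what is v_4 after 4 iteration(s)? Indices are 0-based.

v_0 = (1, -1, -2).
v_1 = A·v_0 = (-4, 0, 0).
v_2 = A·v_1 = (-4, -8, -4).
v_3 = A·v_2 = (-20, -24, 0).
v_4 = A·v_3 = (-44, -88, 4).

v_4 = (-44, -88, 4)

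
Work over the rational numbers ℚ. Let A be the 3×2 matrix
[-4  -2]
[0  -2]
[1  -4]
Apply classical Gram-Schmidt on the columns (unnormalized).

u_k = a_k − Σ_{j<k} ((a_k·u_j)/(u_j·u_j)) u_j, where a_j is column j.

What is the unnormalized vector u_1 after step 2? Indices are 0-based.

Step 1: u_0 = a_0 = (-4, 0, 1).
Step 2: u_1 = a_1 − (4/17)·u_0 = (-18/17, -2, -72/17).

u_1 = (-18/17, -2, -72/17)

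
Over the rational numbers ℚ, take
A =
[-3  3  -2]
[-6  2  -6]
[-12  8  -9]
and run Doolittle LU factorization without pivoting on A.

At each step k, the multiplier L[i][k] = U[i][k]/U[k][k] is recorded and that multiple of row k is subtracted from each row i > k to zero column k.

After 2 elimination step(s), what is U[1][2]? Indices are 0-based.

U[1][2] = -2

k=0: U[0][0]=-3
  eliminate (1,0): mult=2, new row 1: (0, -4, -2); set L[1][0]=2
  eliminate (2,0): mult=4, new row 2: (0, -4, -1); set L[2][0]=4
k=1: U[1][1]=-4
  eliminate (2,1): mult=1, new row 2: (0, 0, 1); set L[2][1]=1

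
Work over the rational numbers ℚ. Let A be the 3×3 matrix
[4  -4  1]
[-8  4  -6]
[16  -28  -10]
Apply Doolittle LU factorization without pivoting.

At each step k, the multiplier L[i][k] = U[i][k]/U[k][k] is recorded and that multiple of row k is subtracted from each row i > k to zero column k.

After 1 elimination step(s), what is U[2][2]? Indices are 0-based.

U[2][2] = -14

Step 1: pivot at (0,0) is 4.
  row1 ← row1 − (-2)·row0  ⇒  L[1][0]=-2, U row1=(0, -4, -4)
  row2 ← row2 − (4)·row0  ⇒  L[2][0]=4, U row2=(0, -12, -14)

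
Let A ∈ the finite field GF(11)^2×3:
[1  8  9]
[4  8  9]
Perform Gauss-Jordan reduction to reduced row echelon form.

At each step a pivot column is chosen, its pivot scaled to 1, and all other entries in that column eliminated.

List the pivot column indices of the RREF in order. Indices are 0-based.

pivot(0,0)=1: scale R0 → (1, 8, 9)
  clear (1,0): R1 −= (4)R0 → (0, 9, 6)
pivot(1,1)=9: scale R1 → (0, 1, 8)
  clear (0,1): R0 −= (8)R1 → (1, 0, 0)

pivot columns: 0, 1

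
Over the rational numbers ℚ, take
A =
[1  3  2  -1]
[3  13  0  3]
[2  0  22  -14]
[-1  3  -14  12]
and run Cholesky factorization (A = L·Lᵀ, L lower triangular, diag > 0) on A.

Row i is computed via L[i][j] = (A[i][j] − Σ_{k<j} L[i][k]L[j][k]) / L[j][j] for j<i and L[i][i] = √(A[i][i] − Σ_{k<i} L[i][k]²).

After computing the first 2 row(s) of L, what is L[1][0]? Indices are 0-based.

Step 1: L[0][0] = √(1) = 1.
  L[1][0] = (3) / L[0][0] = 3.
Step 2: L[1][1] = √(4) = 2.

L[1][0] = 3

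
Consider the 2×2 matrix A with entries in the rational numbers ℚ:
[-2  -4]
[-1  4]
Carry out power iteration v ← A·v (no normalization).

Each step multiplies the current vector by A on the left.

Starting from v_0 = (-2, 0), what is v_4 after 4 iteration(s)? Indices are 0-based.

v_0 = (-2, 0).
v_1 = A·v_0 = (4, 2).
v_2 = A·v_1 = (-16, 4).
v_3 = A·v_2 = (16, 32).
v_4 = A·v_3 = (-160, 112).

v_4 = (-160, 112)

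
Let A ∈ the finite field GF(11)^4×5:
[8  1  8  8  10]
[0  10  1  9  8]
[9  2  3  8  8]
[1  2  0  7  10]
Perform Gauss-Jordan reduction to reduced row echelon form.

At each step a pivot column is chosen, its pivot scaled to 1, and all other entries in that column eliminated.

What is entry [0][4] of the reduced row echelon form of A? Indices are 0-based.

[1] R0 /= 8  ⇒  (1, 7, 1, 1, 4)
     R2 -= 9·R0  ⇒  (0, 5, 5, 10, 5)
     R3 -= 1·R0  ⇒  (0, 6, 10, 6, 6)
[2] R1 /= 10  ⇒  (0, 1, 10, 2, 3)
     R0 -= 7·R1  ⇒  (1, 0, 8, 9, 5)
     R2 -= 5·R1  ⇒  (0, 0, 10, 0, 1)
     R3 -= 6·R1  ⇒  (0, 0, 5, 5, 10)
[3] R2 /= 10  ⇒  (0, 0, 1, 0, 10)
     R0 -= 8·R2  ⇒  (1, 0, 0, 9, 2)
     R1 -= 10·R2  ⇒  (0, 1, 0, 2, 2)
     R3 -= 5·R2  ⇒  (0, 0, 0, 5, 4)
[4] R3 /= 5  ⇒  (0, 0, 0, 1, 3)
     R0 -= 9·R3  ⇒  (1, 0, 0, 0, 8)
     R1 -= 2·R3  ⇒  (0, 1, 0, 0, 7)

M[0][4] = 8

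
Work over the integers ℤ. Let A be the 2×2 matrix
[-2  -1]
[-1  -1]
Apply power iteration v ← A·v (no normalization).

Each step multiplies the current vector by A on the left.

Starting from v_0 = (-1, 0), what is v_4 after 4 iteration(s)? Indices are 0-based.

v_0 = (-1, 0).
v_1 = A·v_0 = (2, 1).
v_2 = A·v_1 = (-5, -3).
v_3 = A·v_2 = (13, 8).
v_4 = A·v_3 = (-34, -21).

v_4 = (-34, -21)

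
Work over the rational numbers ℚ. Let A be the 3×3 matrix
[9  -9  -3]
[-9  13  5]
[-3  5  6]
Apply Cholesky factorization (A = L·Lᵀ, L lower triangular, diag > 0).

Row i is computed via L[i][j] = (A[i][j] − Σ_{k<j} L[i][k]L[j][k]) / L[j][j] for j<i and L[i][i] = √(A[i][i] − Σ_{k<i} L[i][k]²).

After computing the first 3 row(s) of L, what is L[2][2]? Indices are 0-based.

Step 1: L[0][0] = √(9) = 3.
  L[1][0] = (-9) / L[0][0] = -3.
Step 2: L[1][1] = √(4) = 2.
  L[2][0] = (-3) / L[0][0] = -1.
  L[2][1] = (2) / L[1][1] = 1.
Step 3: L[2][2] = √(4) = 2.

L[2][2] = 2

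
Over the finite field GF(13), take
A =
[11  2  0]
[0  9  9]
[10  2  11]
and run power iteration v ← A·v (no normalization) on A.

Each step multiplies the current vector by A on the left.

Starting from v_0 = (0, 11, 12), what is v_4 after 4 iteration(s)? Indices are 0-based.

v_0 = (0, 11, 12).
v_1 = A·v_0 = (9, 12, 11).
v_2 = A·v_1 = (6, 12, 1).
v_3 = A·v_2 = (12, 0, 4).
v_4 = A·v_3 = (2, 10, 8).

v_4 = (2, 10, 8)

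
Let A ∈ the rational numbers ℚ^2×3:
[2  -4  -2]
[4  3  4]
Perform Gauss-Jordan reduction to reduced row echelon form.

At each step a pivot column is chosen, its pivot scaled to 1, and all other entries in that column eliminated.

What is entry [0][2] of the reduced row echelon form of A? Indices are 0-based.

step 1: normalize row 0 (÷2) = (1, -2, -1)
  row 1: subtract 4×row0 = (0, 11, 8)
step 2: normalize row 1 (÷11) = (0, 1, 8/11)
  row 0: subtract -2×row1 = (1, 0, 5/11)

M[0][2] = 5/11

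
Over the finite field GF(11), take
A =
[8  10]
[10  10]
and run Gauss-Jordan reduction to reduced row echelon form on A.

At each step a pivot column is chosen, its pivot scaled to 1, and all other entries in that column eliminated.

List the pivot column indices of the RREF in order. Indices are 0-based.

step 1: normalize row 0 (÷8) = (1, 4)
  row 1: subtract 10×row0 = (0, 3)
step 2: normalize row 1 (÷3) = (0, 1)
  row 0: subtract 4×row1 = (1, 0)

pivot columns: 0, 1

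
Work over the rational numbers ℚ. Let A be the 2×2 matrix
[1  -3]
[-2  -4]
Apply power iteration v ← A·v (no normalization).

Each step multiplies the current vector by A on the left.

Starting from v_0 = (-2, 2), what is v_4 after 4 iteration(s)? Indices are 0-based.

v_4 = (316, 728)

v_0 = (-2, 2).
v_1 = A·v_0 = (-8, -4).
v_2 = A·v_1 = (4, 32).
v_3 = A·v_2 = (-92, -136).
v_4 = A·v_3 = (316, 728).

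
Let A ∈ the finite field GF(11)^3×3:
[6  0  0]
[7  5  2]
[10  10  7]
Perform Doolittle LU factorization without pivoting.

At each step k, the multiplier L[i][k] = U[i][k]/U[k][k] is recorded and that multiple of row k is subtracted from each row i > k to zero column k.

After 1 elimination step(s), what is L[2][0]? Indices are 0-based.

Step 1: pivot at (0,0) is 6.
  row1 ← row1 − (3)·row0  ⇒  L[1][0]=3, U row1=(0, 5, 2)
  row2 ← row2 − (9)·row0  ⇒  L[2][0]=9, U row2=(0, 10, 7)

L[2][0] = 9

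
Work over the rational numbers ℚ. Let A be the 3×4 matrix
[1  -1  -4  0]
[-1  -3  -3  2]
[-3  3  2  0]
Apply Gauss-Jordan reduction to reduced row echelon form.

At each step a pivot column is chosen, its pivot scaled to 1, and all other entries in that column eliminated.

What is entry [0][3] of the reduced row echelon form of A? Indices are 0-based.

pivot(0,0)=1: scale R0 → (1, -1, -4, 0)
  clear (1,0): R1 −= (-1)R0 → (0, -4, -7, 2)
  clear (2,0): R2 −= (-3)R0 → (0, 0, -10, 0)
pivot(1,1)=-4: scale R1 → (0, 1, 7/4, -1/2)
  clear (0,1): R0 −= (-1)R1 → (1, 0, -9/4, -1/2)
pivot(2,2)=-10: scale R2 → (0, 0, 1, 0)
  clear (0,2): R0 −= (-9/4)R2 → (1, 0, 0, -1/2)
  clear (1,2): R1 −= (7/4)R2 → (0, 1, 0, -1/2)

M[0][3] = -1/2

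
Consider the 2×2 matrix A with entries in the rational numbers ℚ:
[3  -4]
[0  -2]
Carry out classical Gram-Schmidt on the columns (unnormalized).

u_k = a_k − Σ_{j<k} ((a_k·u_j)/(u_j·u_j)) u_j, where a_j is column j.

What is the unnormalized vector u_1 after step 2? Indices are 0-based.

u_1 = (0, -2)

Step 1: u_0 = a_0 = (3, 0).
Step 2: u_1 = a_1 − (-4/3)·u_0 = (0, -2).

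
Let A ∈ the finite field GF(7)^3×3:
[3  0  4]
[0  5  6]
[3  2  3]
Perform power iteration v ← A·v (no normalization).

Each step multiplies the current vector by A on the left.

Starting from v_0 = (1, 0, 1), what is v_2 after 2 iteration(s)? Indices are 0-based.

v_2 = (3, 3, 2)

v_0 = (1, 0, 1).
v_1 = A·v_0 = (0, 6, 6).
v_2 = A·v_1 = (3, 3, 2).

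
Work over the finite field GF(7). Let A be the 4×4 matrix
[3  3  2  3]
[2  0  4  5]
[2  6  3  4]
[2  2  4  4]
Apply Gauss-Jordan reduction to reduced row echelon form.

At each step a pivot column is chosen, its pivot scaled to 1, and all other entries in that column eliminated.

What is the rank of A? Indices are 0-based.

[1] R0 /= 3  ⇒  (1, 1, 3, 1)
     R1 -= 2·R0  ⇒  (0, 5, 5, 3)
     R2 -= 2·R0  ⇒  (0, 4, 4, 2)
     R3 -= 2·R0  ⇒  (0, 0, 5, 2)
[2] R1 /= 5  ⇒  (0, 1, 1, 2)
     R0 -= 1·R1  ⇒  (1, 0, 2, 6)
     R2 -= 4·R1  ⇒  (0, 0, 0, 1)
[3] R2 <-> R3
[3] R2 /= 5  ⇒  (0, 0, 1, 6)
     R0 -= 2·R2  ⇒  (1, 0, 0, 1)
     R1 -= 1·R2  ⇒  (0, 1, 0, 3)
[4] R3 /= 1  ⇒  (0, 0, 0, 1)
     R0 -= 1·R3  ⇒  (1, 0, 0, 0)
     R1 -= 3·R3  ⇒  (0, 1, 0, 0)
     R2 -= 6·R3  ⇒  (0, 0, 1, 0)

rank = 4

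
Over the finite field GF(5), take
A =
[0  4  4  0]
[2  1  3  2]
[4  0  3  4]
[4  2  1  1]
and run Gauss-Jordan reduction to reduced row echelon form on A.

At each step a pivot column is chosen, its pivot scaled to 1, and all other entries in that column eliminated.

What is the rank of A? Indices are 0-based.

step 1: exchange rows 0,1
step 1: normalize row 0 (÷2) = (1, 3, 4, 1)
  row 2: subtract 4×row0 = (0, 3, 2, 0)
  row 3: subtract 4×row0 = (0, 0, 0, 2)
step 2: normalize row 1 (÷4) = (0, 1, 1, 0)
  row 0: subtract 3×row1 = (1, 0, 1, 1)
  row 2: subtract 3×row1 = (0, 0, 4, 0)
step 3: normalize row 2 (÷4) = (0, 0, 1, 0)
  row 0: subtract 1×row2 = (1, 0, 0, 1)
  row 1: subtract 1×row2 = (0, 1, 0, 0)
step 4: normalize row 3 (÷2) = (0, 0, 0, 1)
  row 0: subtract 1×row3 = (1, 0, 0, 0)

rank = 4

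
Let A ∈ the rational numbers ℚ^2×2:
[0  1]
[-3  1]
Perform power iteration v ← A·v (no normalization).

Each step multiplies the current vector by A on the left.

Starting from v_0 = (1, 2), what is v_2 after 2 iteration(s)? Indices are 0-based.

v_0 = (1, 2).
v_1 = A·v_0 = (2, -1).
v_2 = A·v_1 = (-1, -7).

v_2 = (-1, -7)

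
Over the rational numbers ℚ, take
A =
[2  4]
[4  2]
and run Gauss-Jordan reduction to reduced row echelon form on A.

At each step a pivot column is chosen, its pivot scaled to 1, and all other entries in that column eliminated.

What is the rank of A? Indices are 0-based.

step 1: normalize row 0 (÷2) = (1, 2)
  row 1: subtract 4×row0 = (0, -6)
step 2: normalize row 1 (÷-6) = (0, 1)
  row 0: subtract 2×row1 = (1, 0)

rank = 2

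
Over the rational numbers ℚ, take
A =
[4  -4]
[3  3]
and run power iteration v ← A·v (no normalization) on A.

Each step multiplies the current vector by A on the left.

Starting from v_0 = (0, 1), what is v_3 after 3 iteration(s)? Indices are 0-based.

v_0 = (0, 1).
v_1 = A·v_0 = (-4, 3).
v_2 = A·v_1 = (-28, -3).
v_3 = A·v_2 = (-100, -93).

v_3 = (-100, -93)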